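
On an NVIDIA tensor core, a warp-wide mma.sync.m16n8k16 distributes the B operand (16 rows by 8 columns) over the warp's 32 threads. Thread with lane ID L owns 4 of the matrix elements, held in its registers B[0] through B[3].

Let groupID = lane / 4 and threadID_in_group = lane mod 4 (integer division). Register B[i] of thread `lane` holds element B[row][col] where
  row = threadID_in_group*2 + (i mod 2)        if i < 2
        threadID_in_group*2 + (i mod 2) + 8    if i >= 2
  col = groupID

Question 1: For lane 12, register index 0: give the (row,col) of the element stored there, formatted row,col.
0,3

lane 12->12/4=3, 12 mod 4=0
i=0  r:2·0+0+0->0  c:3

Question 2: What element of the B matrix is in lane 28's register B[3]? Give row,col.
lane 28: G=7 (28/4), T=0 (28%4)
i=3: r=0*2+1+8=9, c=G=7

9,7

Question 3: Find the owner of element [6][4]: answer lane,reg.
c=4⇒gr=4  r=6⇒Rb=0,th=3,odd=0
L=4*4+3=19  i=0*2+0=0

19,0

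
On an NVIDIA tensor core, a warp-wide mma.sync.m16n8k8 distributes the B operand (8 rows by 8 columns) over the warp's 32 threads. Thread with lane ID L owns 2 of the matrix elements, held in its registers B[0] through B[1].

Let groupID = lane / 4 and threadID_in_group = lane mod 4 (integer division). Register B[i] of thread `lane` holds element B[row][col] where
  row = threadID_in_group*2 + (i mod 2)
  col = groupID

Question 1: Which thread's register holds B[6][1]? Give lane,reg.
7,0

c=1⇒gr=1  r=6⇒th=3,odd=0
L=1*4+3=7  i=0=0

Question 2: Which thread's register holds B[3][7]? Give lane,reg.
c=7→G=7  r=3→T=1,p=1
L=7*4+1=29  i=1=1

29,1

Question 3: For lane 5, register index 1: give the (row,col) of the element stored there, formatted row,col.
3,1

lane 5: G=1 (5/4), T=1 (5%4)
i=1: r=1*2+1=3, c=G=1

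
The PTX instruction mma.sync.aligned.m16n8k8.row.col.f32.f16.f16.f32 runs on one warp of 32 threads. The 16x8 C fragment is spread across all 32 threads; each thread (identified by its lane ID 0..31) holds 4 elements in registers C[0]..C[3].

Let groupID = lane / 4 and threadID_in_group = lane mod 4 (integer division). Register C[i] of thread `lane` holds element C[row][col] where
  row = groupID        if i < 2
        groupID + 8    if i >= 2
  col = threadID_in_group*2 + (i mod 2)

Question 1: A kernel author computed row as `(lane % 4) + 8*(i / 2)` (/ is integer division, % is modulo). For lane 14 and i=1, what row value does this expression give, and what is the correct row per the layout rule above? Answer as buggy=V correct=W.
buggy=2 correct=3

`(lane % 4) + 8*(i / 2)`[14,1]→2
lane 14: G=3 (14/4), T=2 (14%4)
i=1: r=3+0=3, c=2*2+1=5
row: 2 vs 3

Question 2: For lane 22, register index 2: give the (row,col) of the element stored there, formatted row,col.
13,4

lane 22: gid=5 (22/4), tid=2 (22%4)
i=2: r=5+8=13, c=2*2+0=4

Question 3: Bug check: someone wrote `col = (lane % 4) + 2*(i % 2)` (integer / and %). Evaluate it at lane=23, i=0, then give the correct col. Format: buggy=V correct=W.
buggy=3 correct=6

`(lane % 4) + 2*(i % 2)`[23,0]=>3
lane 23: grp=5 (23/4), tig=3 (23%4)
i=0: r=5+0=5, c=3*2+0=6
col: 3 vs 6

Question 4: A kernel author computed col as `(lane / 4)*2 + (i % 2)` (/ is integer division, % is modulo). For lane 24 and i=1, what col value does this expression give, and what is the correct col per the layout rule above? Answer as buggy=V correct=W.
`(lane / 4)*2 + (i % 2)`[24,1]=>13
lane 24=>24/4=6, 24 mod 4=0
i=1  r:6+0=>6  c:2·0+1=>1
col: 13 vs 1

buggy=13 correct=1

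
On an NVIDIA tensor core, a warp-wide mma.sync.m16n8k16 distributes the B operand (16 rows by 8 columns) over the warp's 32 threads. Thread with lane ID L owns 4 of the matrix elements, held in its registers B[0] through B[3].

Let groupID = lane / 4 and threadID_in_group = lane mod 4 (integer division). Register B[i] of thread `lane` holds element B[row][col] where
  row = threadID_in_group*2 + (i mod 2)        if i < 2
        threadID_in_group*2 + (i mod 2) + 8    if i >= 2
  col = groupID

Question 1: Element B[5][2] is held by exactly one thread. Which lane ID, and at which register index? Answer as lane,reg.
10,1

c=2->g=2  r=5->rb=0,t=2,b0=1
L=2*4+2=10  i=0*2+1=1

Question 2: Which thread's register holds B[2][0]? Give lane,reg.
1,0

c=0→G=0  r=2→rhi=0,T=1,p=0
L=0*4+1=1  i=0*2+0=0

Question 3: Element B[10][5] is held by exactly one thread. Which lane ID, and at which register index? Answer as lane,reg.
c: 5->gid=5  r: 10->r8=1,tid=1,i&1=0
L=5*4+1=21  i=1*2+0=2

21,2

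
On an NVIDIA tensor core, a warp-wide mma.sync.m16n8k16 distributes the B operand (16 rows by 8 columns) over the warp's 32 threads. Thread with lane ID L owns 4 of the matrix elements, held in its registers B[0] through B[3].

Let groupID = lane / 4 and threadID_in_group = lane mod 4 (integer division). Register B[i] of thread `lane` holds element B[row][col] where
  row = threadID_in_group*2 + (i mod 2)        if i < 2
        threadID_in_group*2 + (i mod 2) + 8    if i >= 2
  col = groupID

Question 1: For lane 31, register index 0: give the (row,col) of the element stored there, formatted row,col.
6,7

lane 31⇒31/4=7, 31 mod 4=3
i=0  r:2·3+0+0⇒6  c:7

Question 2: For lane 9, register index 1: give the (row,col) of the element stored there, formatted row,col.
lane 9: gid=2 (9/4), tid=1 (9%4)
i=1: r=1*2+1+0=3, c=gid=2

3,2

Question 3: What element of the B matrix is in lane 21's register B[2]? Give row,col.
10,5

L=21->gid=21>>2=5, tid=21&3=1
[2]->row 1·2+0+8=10  col gid=5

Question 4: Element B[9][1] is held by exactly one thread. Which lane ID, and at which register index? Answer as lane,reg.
c=1⇒gr=1  r=9⇒Rb=1,th=0,odd=1
L=1*4+0=4  i=1*2+1=3

4,3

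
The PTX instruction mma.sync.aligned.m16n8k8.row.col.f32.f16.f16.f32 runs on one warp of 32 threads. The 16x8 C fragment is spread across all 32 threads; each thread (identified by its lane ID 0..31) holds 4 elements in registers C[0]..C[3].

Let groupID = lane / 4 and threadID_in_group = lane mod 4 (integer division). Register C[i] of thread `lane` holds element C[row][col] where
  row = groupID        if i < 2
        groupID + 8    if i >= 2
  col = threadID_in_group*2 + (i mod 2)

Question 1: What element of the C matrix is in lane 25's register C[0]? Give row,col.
6,2

lane 25→25/4=6, 25 mod 4=1
i=0  r:6+0→6  c:2·1+0→2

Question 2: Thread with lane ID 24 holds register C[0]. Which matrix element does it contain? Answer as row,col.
6,0

lane 24→24/4=6, 24 mod 4=0
i=0  r:6+0→6  c:2·0+0→0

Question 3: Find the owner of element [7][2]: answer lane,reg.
29,0

r: 7->gid=7,r8=0  c: 2->tid=1,i&1=0
L=7*4+1=29  i=0*2+0=0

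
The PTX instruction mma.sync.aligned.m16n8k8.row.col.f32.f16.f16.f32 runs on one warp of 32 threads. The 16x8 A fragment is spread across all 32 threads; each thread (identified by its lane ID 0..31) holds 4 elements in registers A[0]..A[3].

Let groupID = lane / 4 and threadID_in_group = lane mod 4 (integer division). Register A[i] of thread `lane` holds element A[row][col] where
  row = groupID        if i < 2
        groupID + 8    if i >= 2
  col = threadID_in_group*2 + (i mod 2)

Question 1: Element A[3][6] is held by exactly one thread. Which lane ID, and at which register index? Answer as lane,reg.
15,0

r=3->g=3,rb=0  c=6->t=3,b0=0
L=3*4+3=15  i=0*2+0=0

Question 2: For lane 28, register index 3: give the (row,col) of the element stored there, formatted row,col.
lane 28: grp=7 (28/4), tig=0 (28%4)
i=3: r=7+8=15, c=0*2+1=1

15,1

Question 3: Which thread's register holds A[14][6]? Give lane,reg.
r: 14->gid=6,r8=1  c: 6->tid=3,i&1=0
L=6*4+3=27  i=1*2+0=2

27,2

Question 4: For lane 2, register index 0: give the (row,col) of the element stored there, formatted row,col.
0,4

2: gr=0,th=2
[0] (0+0,2*2+0) = (0,4)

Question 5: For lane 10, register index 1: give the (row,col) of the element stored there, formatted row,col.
10: gr=2,th=2
[1] (2+0,2*2+1) = (2,5)

2,5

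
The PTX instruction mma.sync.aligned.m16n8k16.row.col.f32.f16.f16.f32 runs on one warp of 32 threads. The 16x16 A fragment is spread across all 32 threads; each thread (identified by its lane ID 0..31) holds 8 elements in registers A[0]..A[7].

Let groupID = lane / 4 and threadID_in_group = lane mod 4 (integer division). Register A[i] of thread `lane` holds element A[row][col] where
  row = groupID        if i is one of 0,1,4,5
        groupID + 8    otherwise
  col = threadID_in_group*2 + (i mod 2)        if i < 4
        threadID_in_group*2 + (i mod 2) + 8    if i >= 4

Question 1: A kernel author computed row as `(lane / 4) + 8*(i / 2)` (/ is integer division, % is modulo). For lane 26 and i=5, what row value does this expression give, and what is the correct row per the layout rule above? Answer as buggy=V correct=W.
buggy=22 correct=6

`(lane / 4) + 8*(i / 2)`[26,5]⇒22
L=26⇒gr=26>>2=6, th=26&3=2
[5]⇒row 6+0=6  col 2·2+1+8=13
row: 22 vs 6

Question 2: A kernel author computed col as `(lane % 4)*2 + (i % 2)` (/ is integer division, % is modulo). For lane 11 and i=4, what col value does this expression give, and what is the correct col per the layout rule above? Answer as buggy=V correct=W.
buggy=6 correct=14

`(lane % 4)*2 + (i % 2)`[11,4]->6
lane 11: g=2 (11/4), t=3 (11%4)
i=4: r=2+0=2, c=3*2+0+8=14
col: 6 vs 14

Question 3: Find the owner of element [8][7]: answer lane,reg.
r=8→G=0,rhi=1  c=7→chi=0,T=3,p=1
L=0*4+3=3  i=0*4+1*2+1=3

3,3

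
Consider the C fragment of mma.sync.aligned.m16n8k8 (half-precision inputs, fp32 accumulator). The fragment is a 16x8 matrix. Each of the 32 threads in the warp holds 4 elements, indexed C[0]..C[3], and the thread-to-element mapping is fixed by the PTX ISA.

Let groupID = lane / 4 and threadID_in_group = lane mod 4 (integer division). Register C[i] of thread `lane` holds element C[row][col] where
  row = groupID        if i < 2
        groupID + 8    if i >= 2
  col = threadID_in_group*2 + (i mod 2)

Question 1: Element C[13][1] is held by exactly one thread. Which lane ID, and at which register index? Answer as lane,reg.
20,3

r=13->g=5,rb=1  c=1->t=0,b0=1
L=5*4+0=20  i=1*2+1=3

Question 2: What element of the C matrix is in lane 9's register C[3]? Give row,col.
10,3

lane 9→9/4=2, 9 mod 4=1
i=3  r:2+8→10  c:2·1+1→3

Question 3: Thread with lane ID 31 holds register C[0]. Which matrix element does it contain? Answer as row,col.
L=31→G=31>>2=7, T=31&3=3
[0]→row 7+0=7  col 3·2+0=6

7,6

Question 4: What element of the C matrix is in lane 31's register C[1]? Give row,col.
7,7

L=31->g=31>>2=7, t=31&3=3
[1]->row 7+0=7  col 3·2+1=7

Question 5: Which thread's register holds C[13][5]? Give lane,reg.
22,3

r:13=>grp=5,rB=1  c:5=>tig=2,lo=1
L=5*4+2=22  i=1*2+1=3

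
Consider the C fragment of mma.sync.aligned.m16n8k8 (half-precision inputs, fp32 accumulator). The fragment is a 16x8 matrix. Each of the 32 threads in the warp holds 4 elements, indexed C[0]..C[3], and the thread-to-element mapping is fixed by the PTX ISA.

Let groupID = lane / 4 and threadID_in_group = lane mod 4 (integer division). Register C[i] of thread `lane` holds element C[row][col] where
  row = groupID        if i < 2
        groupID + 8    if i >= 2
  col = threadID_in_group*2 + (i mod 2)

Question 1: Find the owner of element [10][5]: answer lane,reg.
r=10⇒gr=2,Rb=1  c=5⇒th=2,odd=1
L=2*4+2=10  i=1*2+1=3

10,3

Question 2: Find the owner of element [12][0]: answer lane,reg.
16,2

r:12=>grp=4,rB=1  c:0=>tig=0,lo=0
L=4*4+0=16  i=1*2+0=2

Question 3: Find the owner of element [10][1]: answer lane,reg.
r:10=>grp=2,rB=1  c:1=>tig=0,lo=1
L=2*4+0=8  i=1*2+1=3

8,3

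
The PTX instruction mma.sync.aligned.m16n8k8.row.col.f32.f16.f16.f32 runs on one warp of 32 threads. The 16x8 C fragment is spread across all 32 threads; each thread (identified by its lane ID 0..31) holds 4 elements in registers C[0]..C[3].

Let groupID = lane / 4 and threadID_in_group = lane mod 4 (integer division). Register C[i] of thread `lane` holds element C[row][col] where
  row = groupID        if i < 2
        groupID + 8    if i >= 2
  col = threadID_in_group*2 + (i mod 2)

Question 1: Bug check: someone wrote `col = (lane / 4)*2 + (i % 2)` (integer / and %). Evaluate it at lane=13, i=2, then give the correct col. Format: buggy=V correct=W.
`(lane / 4)*2 + (i % 2)`[13,2]->6
lane 13->13/4=3, 13 mod 4=1
i=2  r:3+8->11  c:2·1+0->2
col: 6 vs 2

buggy=6 correct=2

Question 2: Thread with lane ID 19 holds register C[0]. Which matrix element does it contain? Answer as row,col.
4,6

lane 19->19/4=4, 19 mod 4=3
i=0  r:4+0->4  c:2·3+0->6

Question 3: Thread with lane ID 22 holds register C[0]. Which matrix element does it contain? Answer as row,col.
5,4

lane 22: g=5 (22/4), t=2 (22%4)
i=0: r=5+0=5, c=2*2+0=4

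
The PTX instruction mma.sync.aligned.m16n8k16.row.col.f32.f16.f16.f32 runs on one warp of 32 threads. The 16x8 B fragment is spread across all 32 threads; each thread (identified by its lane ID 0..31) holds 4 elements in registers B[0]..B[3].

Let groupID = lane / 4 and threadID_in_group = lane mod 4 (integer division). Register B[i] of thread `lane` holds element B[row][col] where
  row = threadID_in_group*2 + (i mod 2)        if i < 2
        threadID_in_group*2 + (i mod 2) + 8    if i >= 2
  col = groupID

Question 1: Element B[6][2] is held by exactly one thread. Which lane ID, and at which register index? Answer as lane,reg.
c:2=>grp=2  r:6=>rB=0,tig=3,lo=0
L=2*4+3=11  i=0*2+0=0

11,0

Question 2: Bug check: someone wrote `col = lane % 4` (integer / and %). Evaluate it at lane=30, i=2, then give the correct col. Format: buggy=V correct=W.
`lane % 4`[30,2]→2
lane 30→30/4=7, 30 mod 4=2
i=2  r:2·2+0+8→12  c:7
col: 2 vs 7

buggy=2 correct=7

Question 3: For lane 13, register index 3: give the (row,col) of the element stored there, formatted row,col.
11,3

lane 13: gid=3 (13/4), tid=1 (13%4)
i=3: r=1*2+1+8=11, c=gid=3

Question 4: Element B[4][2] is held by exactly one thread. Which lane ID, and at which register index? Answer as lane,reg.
10,0

c:2=>grp=2  r:4=>rB=0,tig=2,lo=0
L=2*4+2=10  i=0*2+0=0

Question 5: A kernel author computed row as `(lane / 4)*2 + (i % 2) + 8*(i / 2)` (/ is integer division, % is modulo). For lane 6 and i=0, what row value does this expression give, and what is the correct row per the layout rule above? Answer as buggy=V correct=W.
buggy=2 correct=4

`(lane / 4)*2 + (i % 2) + 8*(i / 2)`[6,0]→2
L=6→G=6>>2=1, T=6&3=2
[0]→row 2·2+0+0=4  col G=1
row: 2 vs 4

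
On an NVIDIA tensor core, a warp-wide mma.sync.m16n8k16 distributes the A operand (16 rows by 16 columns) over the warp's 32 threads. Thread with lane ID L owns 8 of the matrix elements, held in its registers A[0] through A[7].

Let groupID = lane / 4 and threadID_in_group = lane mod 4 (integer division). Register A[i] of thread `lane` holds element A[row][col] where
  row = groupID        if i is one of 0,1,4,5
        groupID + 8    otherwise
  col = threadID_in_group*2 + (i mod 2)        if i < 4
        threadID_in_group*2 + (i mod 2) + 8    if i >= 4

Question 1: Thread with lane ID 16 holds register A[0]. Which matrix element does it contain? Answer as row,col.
lane 16: grp=4 (16/4), tig=0 (16%4)
i=0: r=4+0=4, c=0*2+0+0=0

4,0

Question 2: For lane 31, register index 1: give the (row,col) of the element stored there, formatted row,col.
7,7

lane 31->31/4=7, 31 mod 4=3
i=1  r:7+0->7  c:2·3+1+0->7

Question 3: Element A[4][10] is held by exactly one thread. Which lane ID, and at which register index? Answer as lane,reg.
r:4=>grp=4,rB=0  c:10=>cB=1,tig=1,lo=0
L=4*4+1=17  i=1*4+0*2+0=4

17,4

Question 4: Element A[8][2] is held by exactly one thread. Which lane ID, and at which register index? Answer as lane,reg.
r=8→G=0,rhi=1  c=2→chi=0,T=1,p=0
L=0*4+1=1  i=0*4+1*2+0=2

1,2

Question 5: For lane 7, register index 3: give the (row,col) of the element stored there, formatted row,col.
9,7

L=7→G=7>>2=1, T=7&3=3
[3]→row 1+8=9  col 3·2+1+0=7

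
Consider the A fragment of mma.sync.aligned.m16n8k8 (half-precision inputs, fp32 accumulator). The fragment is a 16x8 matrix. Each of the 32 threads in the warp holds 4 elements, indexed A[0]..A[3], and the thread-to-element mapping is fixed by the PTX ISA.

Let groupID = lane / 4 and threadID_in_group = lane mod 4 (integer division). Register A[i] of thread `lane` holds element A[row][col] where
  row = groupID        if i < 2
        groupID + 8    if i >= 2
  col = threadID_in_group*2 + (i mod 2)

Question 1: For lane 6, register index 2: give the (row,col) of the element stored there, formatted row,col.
9,4

6: G=1,T=2
[2] (1+8,2*2+0) = (9,4)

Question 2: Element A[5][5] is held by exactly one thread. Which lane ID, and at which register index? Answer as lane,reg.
r=5->g=5,rb=0  c=5->t=2,b0=1
L=5*4+2=22  i=0*2+1=1

22,1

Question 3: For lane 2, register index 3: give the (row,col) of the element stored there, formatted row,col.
8,5

L=2->g=2>>2=0, t=2&3=2
[3]->row 0+8=8  col 2·2+1=5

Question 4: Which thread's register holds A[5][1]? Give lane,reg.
r=5→G=5,rhi=0  c=1→T=0,p=1
L=5*4+0=20  i=0*2+1=1

20,1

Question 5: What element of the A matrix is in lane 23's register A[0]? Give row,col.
5,6

L=23→G=23>>2=5, T=23&3=3
[0]→row 5+0=5  col 3·2+0=6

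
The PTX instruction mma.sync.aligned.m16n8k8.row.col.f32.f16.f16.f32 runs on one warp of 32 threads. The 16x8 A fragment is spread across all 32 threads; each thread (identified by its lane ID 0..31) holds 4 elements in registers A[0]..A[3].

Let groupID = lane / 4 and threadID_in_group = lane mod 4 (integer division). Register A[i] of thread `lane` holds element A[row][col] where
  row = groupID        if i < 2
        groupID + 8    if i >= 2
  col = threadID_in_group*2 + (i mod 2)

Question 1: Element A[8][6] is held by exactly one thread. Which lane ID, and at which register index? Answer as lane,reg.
r:8=>grp=0,rB=1  c:6=>tig=3,lo=0
L=0*4+3=3  i=1*2+0=2

3,2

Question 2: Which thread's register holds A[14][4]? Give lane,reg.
r=14→G=6,rhi=1  c=4→T=2,p=0
L=6*4+2=26  i=1*2+0=2

26,2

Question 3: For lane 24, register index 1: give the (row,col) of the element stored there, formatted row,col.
lane 24→24/4=6, 24 mod 4=0
i=1  r:6+0→6  c:2·0+1→1

6,1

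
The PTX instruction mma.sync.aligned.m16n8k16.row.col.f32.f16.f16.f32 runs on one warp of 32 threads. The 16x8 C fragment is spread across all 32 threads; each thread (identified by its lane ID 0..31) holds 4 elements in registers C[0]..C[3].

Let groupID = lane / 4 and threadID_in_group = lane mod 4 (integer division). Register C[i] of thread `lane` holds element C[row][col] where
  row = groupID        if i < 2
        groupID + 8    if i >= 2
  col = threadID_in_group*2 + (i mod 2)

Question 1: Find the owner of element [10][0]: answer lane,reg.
r:10=>grp=2,rB=1  c:0=>tig=0,lo=0
L=2*4+0=8  i=1*2+0=2

8,2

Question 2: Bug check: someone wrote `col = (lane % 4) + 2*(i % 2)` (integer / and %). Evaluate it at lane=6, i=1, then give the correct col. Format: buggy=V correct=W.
`(lane % 4) + 2*(i % 2)`[6,1]⇒4
6: gr=1,th=2
[1] (1+0,2*2+1) = (1,5)
col: 4 vs 5

buggy=4 correct=5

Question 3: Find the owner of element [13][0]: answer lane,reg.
20,2

r=13→G=5,rhi=1  c=0→T=0,p=0
L=5*4+0=20  i=1*2+0=2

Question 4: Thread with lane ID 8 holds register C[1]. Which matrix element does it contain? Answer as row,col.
lane 8->8/4=2, 8 mod 4=0
i=1  r:2+0->2  c:2·0+1->1

2,1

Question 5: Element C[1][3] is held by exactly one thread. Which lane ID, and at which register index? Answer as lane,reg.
r=1→G=1,rhi=0  c=3→T=1,p=1
L=1*4+1=5  i=0*2+1=1

5,1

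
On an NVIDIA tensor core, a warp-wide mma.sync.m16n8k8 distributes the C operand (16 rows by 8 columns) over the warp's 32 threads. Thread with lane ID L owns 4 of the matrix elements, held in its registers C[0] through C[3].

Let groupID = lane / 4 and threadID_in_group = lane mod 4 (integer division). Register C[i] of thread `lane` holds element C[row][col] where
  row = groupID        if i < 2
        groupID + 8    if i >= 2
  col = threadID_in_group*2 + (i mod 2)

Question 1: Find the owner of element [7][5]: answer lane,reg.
r=7→G=7,rhi=0  c=5→T=2,p=1
L=7*4+2=30  i=0*2+1=1

30,1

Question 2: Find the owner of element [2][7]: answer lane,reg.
11,1

r=2->g=2,rb=0  c=7->t=3,b0=1
L=2*4+3=11  i=0*2+1=1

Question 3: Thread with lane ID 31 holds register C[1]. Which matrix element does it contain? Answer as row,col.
31: gid=7,tid=3
[1] (7+0,3*2+1) = (7,7)

7,7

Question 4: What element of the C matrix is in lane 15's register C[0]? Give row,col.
3,6

15: g=3,t=3
[0] (3+0,3*2+0) = (3,6)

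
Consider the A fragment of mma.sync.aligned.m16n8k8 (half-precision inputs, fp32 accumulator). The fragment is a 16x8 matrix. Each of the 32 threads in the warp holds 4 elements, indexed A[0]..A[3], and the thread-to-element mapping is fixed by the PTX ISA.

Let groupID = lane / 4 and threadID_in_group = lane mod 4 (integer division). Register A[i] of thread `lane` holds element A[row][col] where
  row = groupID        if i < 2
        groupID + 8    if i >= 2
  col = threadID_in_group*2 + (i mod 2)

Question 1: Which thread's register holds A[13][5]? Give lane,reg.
22,3

r:13=>grp=5,rB=1  c:5=>tig=2,lo=1
L=5*4+2=22  i=1*2+1=3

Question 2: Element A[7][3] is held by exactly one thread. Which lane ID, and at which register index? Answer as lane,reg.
r: 7->gid=7,r8=0  c: 3->tid=1,i&1=1
L=7*4+1=29  i=0*2+1=1

29,1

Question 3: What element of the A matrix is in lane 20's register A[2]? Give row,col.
13,0

lane 20->20/4=5, 20 mod 4=0
i=2  r:5+8->13  c:2·0+0->0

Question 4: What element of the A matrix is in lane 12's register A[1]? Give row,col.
3,1

lane 12: gid=3 (12/4), tid=0 (12%4)
i=1: r=3+0=3, c=0*2+1=1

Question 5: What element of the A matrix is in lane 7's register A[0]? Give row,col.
1,6

lane 7=>7/4=1, 7 mod 4=3
i=0  r:1+0=>1  c:2·3+0=>6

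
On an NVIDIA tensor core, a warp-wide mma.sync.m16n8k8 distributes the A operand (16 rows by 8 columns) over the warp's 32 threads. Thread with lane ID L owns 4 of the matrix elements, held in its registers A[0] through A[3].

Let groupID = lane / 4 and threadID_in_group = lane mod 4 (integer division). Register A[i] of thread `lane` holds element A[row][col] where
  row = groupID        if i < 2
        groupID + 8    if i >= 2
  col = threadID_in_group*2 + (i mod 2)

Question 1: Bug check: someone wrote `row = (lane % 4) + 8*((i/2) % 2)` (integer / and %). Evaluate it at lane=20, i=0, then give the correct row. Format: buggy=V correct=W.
buggy=0 correct=5

`(lane % 4) + 8*((i/2) % 2)`[20,0]⇒0
lane 20: gr=5 (20/4), th=0 (20%4)
i=0: r=5+0=5, c=0*2+0=0
row: 0 vs 5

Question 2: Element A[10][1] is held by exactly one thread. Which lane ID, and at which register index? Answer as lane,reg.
8,3

r=10->g=2,rb=1  c=1->t=0,b0=1
L=2*4+0=8  i=1*2+1=3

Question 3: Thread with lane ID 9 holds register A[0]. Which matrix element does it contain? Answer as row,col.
L=9→G=9>>2=2, T=9&3=1
[0]→row 2+0=2  col 1·2+0=2

2,2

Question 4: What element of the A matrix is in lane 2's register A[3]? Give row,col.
8,5

lane 2->2/4=0, 2 mod 4=2
i=3  r:0+8->8  c:2·2+1->5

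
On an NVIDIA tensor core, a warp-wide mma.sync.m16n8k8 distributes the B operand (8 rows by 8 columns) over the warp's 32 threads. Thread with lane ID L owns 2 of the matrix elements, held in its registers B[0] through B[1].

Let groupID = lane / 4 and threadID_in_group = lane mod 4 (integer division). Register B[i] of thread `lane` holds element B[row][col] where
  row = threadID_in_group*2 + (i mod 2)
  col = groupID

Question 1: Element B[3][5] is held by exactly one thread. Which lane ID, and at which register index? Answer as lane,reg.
21,1

c=5->g=5  r=3->t=1,b0=1
L=5*4+1=21  i=1=1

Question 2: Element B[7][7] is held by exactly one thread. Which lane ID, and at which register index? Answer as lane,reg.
31,1

c=7→G=7  r=7→T=3,p=1
L=7*4+3=31  i=1=1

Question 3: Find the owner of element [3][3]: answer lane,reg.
13,1

c=3→G=3  r=3→T=1,p=1
L=3*4+1=13  i=1=1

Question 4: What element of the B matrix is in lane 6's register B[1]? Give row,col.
5,1

L=6->g=6>>2=1, t=6&3=2
[1]->row 2·2+1=5  col g=1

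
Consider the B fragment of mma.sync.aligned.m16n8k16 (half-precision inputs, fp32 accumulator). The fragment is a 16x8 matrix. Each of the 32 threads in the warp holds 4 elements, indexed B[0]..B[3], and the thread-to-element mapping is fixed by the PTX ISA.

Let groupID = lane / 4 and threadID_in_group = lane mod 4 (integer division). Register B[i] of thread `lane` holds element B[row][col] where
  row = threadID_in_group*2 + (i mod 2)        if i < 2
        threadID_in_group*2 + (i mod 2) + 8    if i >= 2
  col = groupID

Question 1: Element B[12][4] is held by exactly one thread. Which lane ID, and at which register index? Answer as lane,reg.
c=4->g=4  r=12->rb=1,t=2,b0=0
L=4*4+2=18  i=1*2+0=2

18,2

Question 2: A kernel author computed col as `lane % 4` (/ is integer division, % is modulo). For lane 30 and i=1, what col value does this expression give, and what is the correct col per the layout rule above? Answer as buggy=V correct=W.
`lane % 4`[30,1]->2
lane 30: g=7 (30/4), t=2 (30%4)
i=1: r=2*2+1+0=5, c=g=7
col: 2 vs 7

buggy=2 correct=7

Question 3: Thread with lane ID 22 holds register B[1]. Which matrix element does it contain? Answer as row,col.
5,5

L=22=>grp=22>>2=5, tig=22&3=2
[1]=>row 2·2+1+0=5  col grp=5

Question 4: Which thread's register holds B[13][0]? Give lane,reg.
c=0→G=0  r=13→rhi=1,T=2,p=1
L=0*4+2=2  i=1*2+1=3

2,3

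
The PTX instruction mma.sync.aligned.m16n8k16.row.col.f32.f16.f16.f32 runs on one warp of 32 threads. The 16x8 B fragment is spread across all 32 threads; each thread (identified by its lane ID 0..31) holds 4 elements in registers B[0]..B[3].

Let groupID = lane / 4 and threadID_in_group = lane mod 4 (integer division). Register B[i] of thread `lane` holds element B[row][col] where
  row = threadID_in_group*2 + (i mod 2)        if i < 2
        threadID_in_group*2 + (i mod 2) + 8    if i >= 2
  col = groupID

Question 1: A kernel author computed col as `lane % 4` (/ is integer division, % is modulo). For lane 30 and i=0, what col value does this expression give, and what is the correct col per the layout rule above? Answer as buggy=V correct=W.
buggy=2 correct=7

`lane % 4`[30,0]->2
30: g=7,t=2
[0] (2*2+0+0,7) = (4,7)
col: 2 vs 7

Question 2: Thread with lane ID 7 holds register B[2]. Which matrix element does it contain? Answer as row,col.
14,1

lane 7: g=1 (7/4), t=3 (7%4)
i=2: r=3*2+0+8=14, c=g=1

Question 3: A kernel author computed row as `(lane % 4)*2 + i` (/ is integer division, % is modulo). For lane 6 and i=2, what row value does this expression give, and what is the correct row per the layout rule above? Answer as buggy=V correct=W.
`(lane % 4)*2 + i`[6,2]=>6
L=6=>grp=6>>2=1, tig=6&3=2
[2]=>row 2·2+0+8=12  col grp=1
row: 6 vs 12

buggy=6 correct=12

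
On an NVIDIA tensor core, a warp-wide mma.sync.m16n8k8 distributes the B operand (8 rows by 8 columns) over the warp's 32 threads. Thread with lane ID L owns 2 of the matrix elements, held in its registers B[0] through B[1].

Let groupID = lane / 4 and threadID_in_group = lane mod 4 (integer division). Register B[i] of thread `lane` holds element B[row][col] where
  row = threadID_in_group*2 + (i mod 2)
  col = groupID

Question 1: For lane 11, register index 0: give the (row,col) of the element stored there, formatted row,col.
11: gid=2,tid=3
[0] (3*2+0,2) = (6,2)

6,2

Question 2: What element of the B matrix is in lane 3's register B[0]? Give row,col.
lane 3: G=0 (3/4), T=3 (3%4)
i=0: r=3*2+0=6, c=G=0

6,0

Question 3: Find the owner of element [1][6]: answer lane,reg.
24,1

c:6=>grp=6  r:1=>tig=0,lo=1
L=6*4+0=24  i=1=1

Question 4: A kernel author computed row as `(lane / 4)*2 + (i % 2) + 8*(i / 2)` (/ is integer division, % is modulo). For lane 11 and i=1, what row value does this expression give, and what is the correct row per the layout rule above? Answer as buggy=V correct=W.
buggy=5 correct=7

`(lane / 4)*2 + (i % 2) + 8*(i / 2)`[11,1]->5
L=11->g=11>>2=2, t=11&3=3
[1]->row 3·2+1=7  col g=2
row: 5 vs 7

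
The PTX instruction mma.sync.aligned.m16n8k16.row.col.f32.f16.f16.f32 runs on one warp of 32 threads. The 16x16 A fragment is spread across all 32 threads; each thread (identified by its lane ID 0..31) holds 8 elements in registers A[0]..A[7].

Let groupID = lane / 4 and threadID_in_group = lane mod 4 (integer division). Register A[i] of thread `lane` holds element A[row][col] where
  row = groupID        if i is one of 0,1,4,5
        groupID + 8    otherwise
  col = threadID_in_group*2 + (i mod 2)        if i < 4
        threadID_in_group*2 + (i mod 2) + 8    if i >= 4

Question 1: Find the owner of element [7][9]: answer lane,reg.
r=7->g=7,rb=0  c=9->cb=1,t=0,b0=1
L=7*4+0=28  i=1*4+0*2+1=5

28,5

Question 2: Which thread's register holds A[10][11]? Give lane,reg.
r: 10->gid=2,r8=1  c: 11->c8=1,tid=1,i&1=1
L=2*4+1=9  i=1*4+1*2+1=7

9,7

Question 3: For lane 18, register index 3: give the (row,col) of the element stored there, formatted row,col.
L=18⇒gr=18>>2=4, th=18&3=2
[3]⇒row 4+8=12  col 2·2+1+0=5

12,5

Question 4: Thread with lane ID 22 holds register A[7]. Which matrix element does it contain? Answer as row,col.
13,13

lane 22⇒22/4=5, 22 mod 4=2
i=7  r:5+8⇒13  c:2·2+1+8⇒13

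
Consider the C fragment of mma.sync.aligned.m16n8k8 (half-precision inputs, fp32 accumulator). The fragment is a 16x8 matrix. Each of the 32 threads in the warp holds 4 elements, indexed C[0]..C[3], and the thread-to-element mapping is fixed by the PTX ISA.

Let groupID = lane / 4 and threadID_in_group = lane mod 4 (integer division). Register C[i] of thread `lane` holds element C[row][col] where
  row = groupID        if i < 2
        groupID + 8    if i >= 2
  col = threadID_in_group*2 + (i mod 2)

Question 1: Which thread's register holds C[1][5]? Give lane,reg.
6,1

r=1->g=1,rb=0  c=5->t=2,b0=1
L=1*4+2=6  i=0*2+1=1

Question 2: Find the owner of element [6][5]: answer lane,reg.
r=6->g=6,rb=0  c=5->t=2,b0=1
L=6*4+2=26  i=0*2+1=1

26,1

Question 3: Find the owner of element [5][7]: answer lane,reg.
23,1

r=5→G=5,rhi=0  c=7→T=3,p=1
L=5*4+3=23  i=0*2+1=1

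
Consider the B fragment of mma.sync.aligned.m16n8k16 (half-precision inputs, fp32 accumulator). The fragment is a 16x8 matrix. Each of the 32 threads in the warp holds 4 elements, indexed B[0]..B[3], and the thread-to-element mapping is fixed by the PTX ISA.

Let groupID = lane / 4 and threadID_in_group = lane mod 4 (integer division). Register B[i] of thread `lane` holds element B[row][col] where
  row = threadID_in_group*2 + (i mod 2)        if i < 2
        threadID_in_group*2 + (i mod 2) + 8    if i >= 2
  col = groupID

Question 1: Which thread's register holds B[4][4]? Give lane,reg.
c: 4->gid=4  r: 4->r8=0,tid=2,i&1=0
L=4*4+2=18  i=0*2+0=0

18,0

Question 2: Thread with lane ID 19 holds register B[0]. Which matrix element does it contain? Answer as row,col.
L=19=>grp=19>>2=4, tig=19&3=3
[0]=>row 3·2+0+0=6  col grp=4

6,4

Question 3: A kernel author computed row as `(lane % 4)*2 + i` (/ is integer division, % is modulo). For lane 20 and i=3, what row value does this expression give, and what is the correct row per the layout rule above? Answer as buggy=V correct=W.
`(lane % 4)*2 + i`[20,3]->3
20: g=5,t=0
[3] (0*2+1+8,5) = (9,5)
row: 3 vs 9

buggy=3 correct=9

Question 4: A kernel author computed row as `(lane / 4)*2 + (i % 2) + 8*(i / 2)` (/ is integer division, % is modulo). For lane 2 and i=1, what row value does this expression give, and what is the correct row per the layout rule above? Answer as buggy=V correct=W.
buggy=1 correct=5

`(lane / 4)*2 + (i % 2) + 8*(i / 2)`[2,1]⇒1
L=2⇒gr=2>>2=0, th=2&3=2
[1]⇒row 2·2+1+0=5  col gr=0
row: 1 vs 5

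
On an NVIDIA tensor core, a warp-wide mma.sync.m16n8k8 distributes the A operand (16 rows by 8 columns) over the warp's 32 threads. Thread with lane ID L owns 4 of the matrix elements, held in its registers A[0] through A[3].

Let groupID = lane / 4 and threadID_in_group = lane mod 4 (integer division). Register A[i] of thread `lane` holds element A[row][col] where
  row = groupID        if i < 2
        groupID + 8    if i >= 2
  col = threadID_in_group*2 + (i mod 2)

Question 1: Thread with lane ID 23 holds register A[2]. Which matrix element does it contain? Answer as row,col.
lane 23=>23/4=5, 23 mod 4=3
i=2  r:5+8=>13  c:2·3+0=>6

13,6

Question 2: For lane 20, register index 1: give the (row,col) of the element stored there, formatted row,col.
lane 20->20/4=5, 20 mod 4=0
i=1  r:5+0->5  c:2·0+1->1

5,1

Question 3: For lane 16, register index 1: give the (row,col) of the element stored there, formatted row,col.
L=16→G=16>>2=4, T=16&3=0
[1]→row 4+0=4  col 0·2+1=1

4,1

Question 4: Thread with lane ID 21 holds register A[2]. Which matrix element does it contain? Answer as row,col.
L=21->gid=21>>2=5, tid=21&3=1
[2]->row 5+8=13  col 1·2+0=2

13,2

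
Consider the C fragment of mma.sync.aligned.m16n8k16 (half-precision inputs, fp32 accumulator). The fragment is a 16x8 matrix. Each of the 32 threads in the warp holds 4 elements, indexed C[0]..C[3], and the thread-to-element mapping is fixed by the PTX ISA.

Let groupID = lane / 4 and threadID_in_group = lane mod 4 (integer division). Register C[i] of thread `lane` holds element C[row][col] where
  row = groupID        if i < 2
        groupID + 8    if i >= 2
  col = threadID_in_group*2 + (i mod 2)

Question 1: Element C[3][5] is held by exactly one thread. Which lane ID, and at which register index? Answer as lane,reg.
14,1

r=3->g=3,rb=0  c=5->t=2,b0=1
L=3*4+2=14  i=0*2+1=1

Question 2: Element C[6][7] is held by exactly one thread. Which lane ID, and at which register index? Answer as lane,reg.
27,1

r: 6->gid=6,r8=0  c: 7->tid=3,i&1=1
L=6*4+3=27  i=0*2+1=1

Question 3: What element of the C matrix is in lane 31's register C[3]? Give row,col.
15,7

31: g=7,t=3
[3] (7+8,3*2+1) = (15,7)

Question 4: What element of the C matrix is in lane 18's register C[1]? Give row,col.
4,5

L=18→G=18>>2=4, T=18&3=2
[1]→row 4+0=4  col 2·2+1=5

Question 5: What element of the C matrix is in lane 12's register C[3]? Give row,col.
12: grp=3,tig=0
[3] (3+8,0*2+1) = (11,1)

11,1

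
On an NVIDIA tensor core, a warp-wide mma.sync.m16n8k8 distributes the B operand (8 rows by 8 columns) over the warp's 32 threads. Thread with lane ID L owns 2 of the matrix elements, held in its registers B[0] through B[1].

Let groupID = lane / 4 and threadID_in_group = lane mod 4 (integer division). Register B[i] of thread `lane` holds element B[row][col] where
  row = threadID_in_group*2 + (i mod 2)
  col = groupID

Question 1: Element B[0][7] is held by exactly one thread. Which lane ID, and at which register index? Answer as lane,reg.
28,0

c=7->g=7  r=0->t=0,b0=0
L=7*4+0=28  i=0=0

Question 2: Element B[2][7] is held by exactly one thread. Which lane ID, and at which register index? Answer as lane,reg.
29,0

c=7→G=7  r=2→T=1,p=0
L=7*4+1=29  i=0=0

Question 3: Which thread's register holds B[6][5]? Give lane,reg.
c: 5->gid=5  r: 6->tid=3,i&1=0
L=5*4+3=23  i=0=0

23,0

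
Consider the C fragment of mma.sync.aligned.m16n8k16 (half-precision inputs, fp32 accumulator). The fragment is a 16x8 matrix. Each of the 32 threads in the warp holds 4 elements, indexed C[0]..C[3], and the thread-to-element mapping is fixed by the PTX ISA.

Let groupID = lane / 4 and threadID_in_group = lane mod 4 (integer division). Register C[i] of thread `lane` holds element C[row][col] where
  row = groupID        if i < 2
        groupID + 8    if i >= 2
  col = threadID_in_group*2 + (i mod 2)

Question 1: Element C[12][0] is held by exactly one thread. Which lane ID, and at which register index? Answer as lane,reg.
16,2

r: 12->gid=4,r8=1  c: 0->tid=0,i&1=0
L=4*4+0=16  i=1*2+0=2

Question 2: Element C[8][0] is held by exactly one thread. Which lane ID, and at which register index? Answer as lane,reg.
r=8⇒gr=0,Rb=1  c=0⇒th=0,odd=0
L=0*4+0=0  i=1*2+0=2

0,2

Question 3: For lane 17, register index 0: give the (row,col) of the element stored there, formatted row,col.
4,2

17: G=4,T=1
[0] (4+0,1*2+0) = (4,2)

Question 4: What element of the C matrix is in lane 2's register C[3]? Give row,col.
8,5

lane 2⇒2/4=0, 2 mod 4=2
i=3  r:0+8⇒8  c:2·2+1⇒5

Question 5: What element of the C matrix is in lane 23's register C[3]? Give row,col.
13,7

23: grp=5,tig=3
[3] (5+8,3*2+1) = (13,7)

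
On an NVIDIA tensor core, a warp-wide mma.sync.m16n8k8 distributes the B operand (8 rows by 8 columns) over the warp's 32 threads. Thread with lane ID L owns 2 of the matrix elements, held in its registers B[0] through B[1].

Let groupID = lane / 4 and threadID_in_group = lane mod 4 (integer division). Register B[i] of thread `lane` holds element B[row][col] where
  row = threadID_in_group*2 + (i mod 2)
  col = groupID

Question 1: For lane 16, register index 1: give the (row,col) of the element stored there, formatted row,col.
L=16=>grp=16>>2=4, tig=16&3=0
[1]=>row 0·2+1=1  col grp=4

1,4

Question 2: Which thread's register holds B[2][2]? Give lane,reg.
9,0

c: 2->gid=2  r: 2->tid=1,i&1=0
L=2*4+1=9  i=0=0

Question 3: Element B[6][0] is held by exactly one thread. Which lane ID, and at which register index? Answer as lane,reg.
c=0->g=0  r=6->t=3,b0=0
L=0*4+3=3  i=0=0

3,0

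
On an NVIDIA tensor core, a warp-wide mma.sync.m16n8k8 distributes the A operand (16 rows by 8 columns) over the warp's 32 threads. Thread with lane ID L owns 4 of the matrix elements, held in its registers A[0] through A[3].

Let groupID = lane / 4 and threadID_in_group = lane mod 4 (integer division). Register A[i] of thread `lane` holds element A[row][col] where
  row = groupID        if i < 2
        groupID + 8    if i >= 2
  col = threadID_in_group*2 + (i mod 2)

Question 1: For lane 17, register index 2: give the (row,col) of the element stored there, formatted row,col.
L=17->gid=17>>2=4, tid=17&3=1
[2]->row 4+8=12  col 1·2+0=2

12,2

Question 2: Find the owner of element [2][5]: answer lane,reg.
10,1

r: 2->gid=2,r8=0  c: 5->tid=2,i&1=1
L=2*4+2=10  i=0*2+1=1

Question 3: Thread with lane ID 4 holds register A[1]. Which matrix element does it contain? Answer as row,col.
1,1

4: gid=1,tid=0
[1] (1+0,0*2+1) = (1,1)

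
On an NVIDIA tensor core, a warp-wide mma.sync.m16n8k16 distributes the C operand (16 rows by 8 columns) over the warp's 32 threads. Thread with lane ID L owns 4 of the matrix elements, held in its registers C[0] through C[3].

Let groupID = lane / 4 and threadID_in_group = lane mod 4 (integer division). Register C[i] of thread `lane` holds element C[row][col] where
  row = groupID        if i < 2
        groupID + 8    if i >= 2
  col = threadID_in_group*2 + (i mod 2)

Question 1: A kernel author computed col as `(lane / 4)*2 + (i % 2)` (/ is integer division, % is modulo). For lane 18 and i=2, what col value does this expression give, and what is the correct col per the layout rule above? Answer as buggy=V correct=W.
buggy=8 correct=4

`(lane / 4)*2 + (i % 2)`[18,2]⇒8
lane 18: gr=4 (18/4), th=2 (18%4)
i=2: r=4+8=12, c=2*2+0=4
col: 8 vs 4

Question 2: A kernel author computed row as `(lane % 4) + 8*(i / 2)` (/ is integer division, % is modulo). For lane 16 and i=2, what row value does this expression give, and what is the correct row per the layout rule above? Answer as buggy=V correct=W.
`(lane % 4) + 8*(i / 2)`[16,2]->8
16: g=4,t=0
[2] (4+8,0*2+0) = (12,0)
row: 8 vs 12

buggy=8 correct=12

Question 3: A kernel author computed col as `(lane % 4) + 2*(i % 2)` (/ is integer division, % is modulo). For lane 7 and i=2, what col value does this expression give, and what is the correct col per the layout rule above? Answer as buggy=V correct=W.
`(lane % 4) + 2*(i % 2)`[7,2]→3
L=7→G=7>>2=1, T=7&3=3
[2]→row 1+8=9  col 3·2+0=6
col: 3 vs 6

buggy=3 correct=6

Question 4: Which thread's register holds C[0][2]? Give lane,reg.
1,0

r=0⇒gr=0,Rb=0  c=2⇒th=1,odd=0
L=0*4+1=1  i=0*2+0=0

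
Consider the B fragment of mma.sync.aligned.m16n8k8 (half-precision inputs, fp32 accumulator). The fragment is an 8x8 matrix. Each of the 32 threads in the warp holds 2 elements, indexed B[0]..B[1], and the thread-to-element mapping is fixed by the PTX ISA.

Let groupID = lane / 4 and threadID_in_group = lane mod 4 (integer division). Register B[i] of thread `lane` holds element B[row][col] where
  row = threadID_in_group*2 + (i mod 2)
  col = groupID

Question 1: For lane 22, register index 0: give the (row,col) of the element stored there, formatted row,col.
4,5

22: gr=5,th=2
[0] (2*2+0,5) = (4,5)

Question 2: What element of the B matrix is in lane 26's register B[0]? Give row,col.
L=26->g=26>>2=6, t=26&3=2
[0]->row 2·2+0=4  col g=6

4,6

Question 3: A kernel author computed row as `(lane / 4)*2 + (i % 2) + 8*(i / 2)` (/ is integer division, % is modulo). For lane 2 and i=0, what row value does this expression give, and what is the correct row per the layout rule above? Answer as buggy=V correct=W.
buggy=0 correct=4

`(lane / 4)*2 + (i % 2) + 8*(i / 2)`[2,0]⇒0
lane 2: gr=0 (2/4), th=2 (2%4)
i=0: r=2*2+0=4, c=gr=0
row: 0 vs 4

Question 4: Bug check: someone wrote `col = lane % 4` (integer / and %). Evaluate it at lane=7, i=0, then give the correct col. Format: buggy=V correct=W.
buggy=3 correct=1

`lane % 4`[7,0]=>3
lane 7: grp=1 (7/4), tig=3 (7%4)
i=0: r=3*2+0=6, c=grp=1
col: 3 vs 1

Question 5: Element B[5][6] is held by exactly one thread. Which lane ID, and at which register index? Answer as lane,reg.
c: 6->gid=6  r: 5->tid=2,i&1=1
L=6*4+2=26  i=1=1

26,1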